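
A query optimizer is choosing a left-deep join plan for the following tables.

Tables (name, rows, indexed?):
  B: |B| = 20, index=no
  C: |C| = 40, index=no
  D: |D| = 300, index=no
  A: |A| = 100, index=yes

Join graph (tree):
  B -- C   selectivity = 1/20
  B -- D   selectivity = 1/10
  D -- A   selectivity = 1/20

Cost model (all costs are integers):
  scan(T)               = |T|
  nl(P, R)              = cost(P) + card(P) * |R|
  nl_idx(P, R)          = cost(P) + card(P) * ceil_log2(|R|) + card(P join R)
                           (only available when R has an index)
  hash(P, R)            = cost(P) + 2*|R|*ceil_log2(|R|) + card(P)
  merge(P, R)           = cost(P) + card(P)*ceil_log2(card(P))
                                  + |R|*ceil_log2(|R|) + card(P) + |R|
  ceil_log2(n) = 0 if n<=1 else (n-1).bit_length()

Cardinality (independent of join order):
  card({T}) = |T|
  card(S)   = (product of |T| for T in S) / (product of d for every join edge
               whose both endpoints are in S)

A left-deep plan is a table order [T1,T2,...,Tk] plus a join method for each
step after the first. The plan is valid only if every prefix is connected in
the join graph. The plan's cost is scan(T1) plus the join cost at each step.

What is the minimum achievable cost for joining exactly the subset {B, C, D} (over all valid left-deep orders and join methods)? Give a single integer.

1880

Selinger DP over subsets of {B,C,D}:
  {B}: scan cost=20, card=20
  {C}: scan cost=40, card=40
  {D}: scan cost=300, card=300
  {BC}: card=40; try (B,hash)→280, (C,merge)→420, (B,merge)→440, (C,hash)→520, (C,nl)→820, (B,nl)→840; best=280 via (B,hash)
  {BD}: card=600; try (B,hash)→800, (D,merge)→3140, (B,merge)→3420, (D,hash)→5440, (D,nl)→6020, (B,nl)→6300; best=800 via (B,hash)
  {BCD}: card=1200; try (C,hash)→1880, (D,merge)→3560, (D,hash)→5720, (C,merge)→7680, (D,nl)→12280, (C,nl)→24800; best=1880 via (C,hash)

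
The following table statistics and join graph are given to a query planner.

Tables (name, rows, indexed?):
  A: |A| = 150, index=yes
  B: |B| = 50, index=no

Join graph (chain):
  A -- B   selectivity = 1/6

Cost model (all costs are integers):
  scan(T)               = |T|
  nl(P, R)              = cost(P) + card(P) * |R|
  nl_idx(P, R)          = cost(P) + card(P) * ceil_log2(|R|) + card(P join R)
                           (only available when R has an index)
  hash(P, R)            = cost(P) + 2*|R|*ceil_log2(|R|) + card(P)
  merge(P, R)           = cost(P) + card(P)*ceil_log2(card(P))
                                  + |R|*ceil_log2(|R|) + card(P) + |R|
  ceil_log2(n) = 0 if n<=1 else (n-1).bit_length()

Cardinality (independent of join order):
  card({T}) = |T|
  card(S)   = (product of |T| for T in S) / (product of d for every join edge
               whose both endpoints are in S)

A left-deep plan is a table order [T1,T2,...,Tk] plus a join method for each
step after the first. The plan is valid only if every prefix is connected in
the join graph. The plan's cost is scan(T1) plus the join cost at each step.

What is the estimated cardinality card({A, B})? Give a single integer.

Tables in S: A(150), B(50)
Edges inside S: A-B(d=6)
numerator = 150 * 50 = 7500
denominator = 6 = 6
card(S) = 7500 / 6 = 1250

1250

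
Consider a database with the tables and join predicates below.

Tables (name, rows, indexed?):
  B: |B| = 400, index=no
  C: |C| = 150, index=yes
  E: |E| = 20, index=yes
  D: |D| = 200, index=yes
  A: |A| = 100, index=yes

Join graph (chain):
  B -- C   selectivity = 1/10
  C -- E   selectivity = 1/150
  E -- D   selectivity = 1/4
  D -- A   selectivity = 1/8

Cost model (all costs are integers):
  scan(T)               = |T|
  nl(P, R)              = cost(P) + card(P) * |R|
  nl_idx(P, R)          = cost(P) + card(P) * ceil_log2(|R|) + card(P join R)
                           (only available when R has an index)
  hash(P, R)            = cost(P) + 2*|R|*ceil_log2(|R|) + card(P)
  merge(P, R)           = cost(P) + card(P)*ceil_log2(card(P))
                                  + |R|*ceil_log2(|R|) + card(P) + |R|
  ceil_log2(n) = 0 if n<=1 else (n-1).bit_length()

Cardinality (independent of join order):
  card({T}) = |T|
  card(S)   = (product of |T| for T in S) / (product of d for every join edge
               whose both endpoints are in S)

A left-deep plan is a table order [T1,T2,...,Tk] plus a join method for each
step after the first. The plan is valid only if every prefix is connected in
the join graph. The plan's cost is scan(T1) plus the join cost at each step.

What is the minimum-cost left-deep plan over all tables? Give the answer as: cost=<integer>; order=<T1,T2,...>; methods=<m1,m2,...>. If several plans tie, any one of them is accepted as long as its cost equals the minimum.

Selinger DP (subsets sized 1..n):
  {B}: scan cost=400, card=400
  {C}: scan cost=150, card=150
  {E}: scan cost=20, card=20
  {D}: scan cost=200, card=200
  {A}: scan cost=100, card=100
  {BC}: card=6000; try (C,hash)→3200, (B,merge)→5500, (C,merge)→5750, (B,hash)→7500, (C,nl_idx)→9600, (B,nl)→60150 …(+1); best=3200 via (C,hash)
  {CE}: card=20; try (C,nl_idx)→200, (E,hash)→500, (E,nl_idx)→920, (C,merge)→1490, (E,merge)→1620, (C,hash)→2440 …(+2); best=200 via (C,nl_idx)
  {DE}: card=1000; try (E,hash)→600, (D,nl_idx)→1180, (D,merge)→1940, (E,merge)→2120, (E,nl_idx)→2200, (D,hash)→3240 …(+2); best=600 via (E,hash)
  {AD}: card=2500; try (A,hash)→1800, (D,merge)→2700, (A,merge)→2800, (D,hash)→3400, (D,nl_idx)→3400, (A,nl_idx)→4100 …(+2); best=1800 via (A,hash)
  {BCE}: card=800; try (B,merge)→4320, (B,hash)→7420, (B,nl)→8200, (E,hash)→9400, (E,nl_idx)→34000, (E,merge)→87320 …(+1); best=4320 via (B,merge)
  {CDE}: card=1000; try (D,nl_idx)→1360, (D,merge)→2120, (D,hash)→3420, (C,hash)→4000, (D,nl)→4200, (C,nl_idx)→9600 …(+2); best=1360 via (D,nl_idx)
  {ADE}: card=12500; try (A,hash)→3000, (E,hash)→4500, (A,merge)→12400, (A,nl_idx)→20100, (E,nl_idx)→26800, (E,merge)→34420 …(+2); best=3000 via (A,hash)
  {BCDE}: card=40000; try (D,hash)→8320, (B,hash)→9560, (D,merge)→14920, (B,merge)→16360, (D,nl_idx)→50720, (D,nl)→164320 …(+1); best=8320 via (D,hash)
  {ACDE}: card=12500; try (A,hash)→3760, (A,merge)→13160, (C,hash)→17900, (A,nl_idx)→20860, (A,nl)→101360, (C,nl_idx)→115500 …(+2); best=3760 via (A,hash)
  {ABCDE}: card=500000; try (B,hash)→23460, (A,hash)→49720, (B,merge)→195260, (A,merge)→689120, (A,nl_idx)→788320, (A,nl)→4008320 …(+1); best=23460 via (B,hash)

cost=23460; order=E,C,D,A,B; methods=nl_idx,nl_idx,hash,hash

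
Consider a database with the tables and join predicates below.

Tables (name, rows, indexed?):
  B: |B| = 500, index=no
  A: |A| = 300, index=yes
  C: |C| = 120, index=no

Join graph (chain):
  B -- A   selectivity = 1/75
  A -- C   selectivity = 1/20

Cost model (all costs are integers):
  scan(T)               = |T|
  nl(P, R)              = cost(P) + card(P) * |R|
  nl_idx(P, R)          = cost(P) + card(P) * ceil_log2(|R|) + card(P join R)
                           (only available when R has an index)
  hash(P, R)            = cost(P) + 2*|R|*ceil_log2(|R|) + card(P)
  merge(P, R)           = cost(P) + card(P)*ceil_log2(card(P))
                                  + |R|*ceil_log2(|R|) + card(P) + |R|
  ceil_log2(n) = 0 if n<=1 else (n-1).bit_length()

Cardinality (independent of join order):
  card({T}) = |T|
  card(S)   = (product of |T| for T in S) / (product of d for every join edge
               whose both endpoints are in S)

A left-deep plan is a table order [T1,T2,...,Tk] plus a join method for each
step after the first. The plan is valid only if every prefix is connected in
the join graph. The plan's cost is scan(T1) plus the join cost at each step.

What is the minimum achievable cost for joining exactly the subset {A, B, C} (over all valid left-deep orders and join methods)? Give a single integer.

Selinger DP over subsets of {A,B,C}:
  {B}: scan cost=500, card=500
  {A}: scan cost=300, card=300
  {C}: scan cost=120, card=120
  {AB}: card=2000; try (A,hash)→6400, (A,nl_idx)→7000, (B,merge)→8300, (A,merge)→8500, (B,hash)→9600, (B,nl)→150300 …(+1); best=6400 via (A,hash)
  {AC}: card=1800; try (C,hash)→2280, (A,nl_idx)→3000, (A,merge)→4080, (C,merge)→4260, (A,hash)→5640, (A,nl)→36120 …(+1); best=2280 via (C,hash)
  {ABC}: card=12000; try (C,hash)→10080, (B,hash)→13080, (B,merge)→28880, (C,merge)→31360, (C,nl)→246400, (B,nl)→902280; best=10080 via (C,hash)

10080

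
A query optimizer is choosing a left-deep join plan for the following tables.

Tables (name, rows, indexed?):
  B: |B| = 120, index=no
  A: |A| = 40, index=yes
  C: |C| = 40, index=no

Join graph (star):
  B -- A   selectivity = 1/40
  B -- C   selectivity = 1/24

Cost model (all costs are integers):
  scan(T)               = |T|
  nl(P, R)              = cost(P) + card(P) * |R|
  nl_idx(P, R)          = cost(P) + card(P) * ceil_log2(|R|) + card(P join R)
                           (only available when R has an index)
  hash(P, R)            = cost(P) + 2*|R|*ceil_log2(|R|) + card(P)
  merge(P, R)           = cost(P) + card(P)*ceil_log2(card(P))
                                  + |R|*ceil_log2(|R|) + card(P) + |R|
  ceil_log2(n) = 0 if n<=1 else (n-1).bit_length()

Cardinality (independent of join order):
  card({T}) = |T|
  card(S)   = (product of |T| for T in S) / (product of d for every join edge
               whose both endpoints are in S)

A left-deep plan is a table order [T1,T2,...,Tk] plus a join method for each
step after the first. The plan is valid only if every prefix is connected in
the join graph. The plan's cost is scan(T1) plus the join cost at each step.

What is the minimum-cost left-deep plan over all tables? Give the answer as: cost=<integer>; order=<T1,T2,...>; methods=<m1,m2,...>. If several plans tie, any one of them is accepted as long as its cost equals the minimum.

cost=1320; order=B,A,C; methods=hash,hash

Selinger DP (subsets sized 1..n):
  {B}: scan cost=120, card=120
  {A}: scan cost=40, card=40
  {C}: scan cost=40, card=40
  {AB}: card=120; try (A,hash)→720, (A,nl_idx)→960, (B,merge)→1280, (A,merge)→1360, (B,hash)→1760, (B,nl)→4840 …(+1); best=720 via (A,hash)
  {BC}: card=200; try (C,hash)→720, (B,merge)→1280, (C,merge)→1360, (B,hash)→1760, (B,nl)→4840, (C,nl)→4920; best=720 via (C,hash)
  {ABC}: card=200; try (C,hash)→1320, (A,hash)→1400, (C,merge)→1960, (A,nl_idx)→2120, (A,merge)→2800, (C,nl)→5520 …(+1); best=1320 via (C,hash)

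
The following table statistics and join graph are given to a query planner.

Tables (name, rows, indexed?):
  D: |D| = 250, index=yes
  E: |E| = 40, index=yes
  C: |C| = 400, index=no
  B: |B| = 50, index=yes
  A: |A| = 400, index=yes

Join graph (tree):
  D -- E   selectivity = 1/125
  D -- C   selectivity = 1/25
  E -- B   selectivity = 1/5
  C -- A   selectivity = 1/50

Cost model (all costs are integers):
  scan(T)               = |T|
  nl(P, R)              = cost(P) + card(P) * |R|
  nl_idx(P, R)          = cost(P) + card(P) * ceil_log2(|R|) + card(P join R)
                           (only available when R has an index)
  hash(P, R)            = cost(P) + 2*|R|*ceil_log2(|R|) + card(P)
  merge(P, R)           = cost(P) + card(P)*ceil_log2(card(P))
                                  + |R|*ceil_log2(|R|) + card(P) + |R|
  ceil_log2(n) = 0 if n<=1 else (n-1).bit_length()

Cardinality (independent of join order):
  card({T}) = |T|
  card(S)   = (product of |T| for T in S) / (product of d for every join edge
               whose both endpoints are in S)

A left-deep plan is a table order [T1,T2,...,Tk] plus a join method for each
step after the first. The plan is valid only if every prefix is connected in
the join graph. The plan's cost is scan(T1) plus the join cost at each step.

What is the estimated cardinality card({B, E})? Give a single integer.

Tables in S: B(50), E(40)
Edges inside S: E-B(d=5)
numerator = 50 * 40 = 2000
denominator = 5 = 5
card(S) = 2000 / 5 = 400

400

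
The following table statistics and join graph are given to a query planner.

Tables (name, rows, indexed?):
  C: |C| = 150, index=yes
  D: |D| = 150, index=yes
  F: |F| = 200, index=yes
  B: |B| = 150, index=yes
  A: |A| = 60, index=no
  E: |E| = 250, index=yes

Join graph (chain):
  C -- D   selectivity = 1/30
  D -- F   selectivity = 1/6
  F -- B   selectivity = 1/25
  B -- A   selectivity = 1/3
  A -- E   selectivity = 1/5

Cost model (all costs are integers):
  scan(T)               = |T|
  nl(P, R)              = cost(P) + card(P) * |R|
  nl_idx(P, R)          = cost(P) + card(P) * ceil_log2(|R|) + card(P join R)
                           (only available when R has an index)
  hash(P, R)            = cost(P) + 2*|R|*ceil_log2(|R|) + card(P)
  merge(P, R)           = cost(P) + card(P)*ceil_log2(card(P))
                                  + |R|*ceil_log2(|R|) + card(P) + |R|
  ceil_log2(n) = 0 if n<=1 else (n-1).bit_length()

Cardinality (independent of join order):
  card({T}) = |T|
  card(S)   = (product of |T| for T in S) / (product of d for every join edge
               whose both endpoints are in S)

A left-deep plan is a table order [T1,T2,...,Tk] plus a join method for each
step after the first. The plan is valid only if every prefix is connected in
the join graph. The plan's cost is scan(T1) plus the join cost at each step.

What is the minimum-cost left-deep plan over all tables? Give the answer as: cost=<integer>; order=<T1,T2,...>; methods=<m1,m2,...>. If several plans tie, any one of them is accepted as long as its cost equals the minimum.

Selinger DP (subsets sized 1..n):
  {C}: scan cost=150, card=150
  {D}: scan cost=150, card=150
  {F}: scan cost=200, card=200
  {B}: scan cost=150, card=150
  {A}: scan cost=60, card=60
  {E}: scan cost=250, card=250
  {CD}: card=750; try (D,nl_idx)→2100, (C,nl_idx)→2100, (D,hash)→2700, (C,hash)→2700, (D,merge)→2850, (C,merge)→2850 …(+2); best=2100 via (D,nl_idx)
  {DF}: card=5000; try (D,hash)→2800, (F,merge)→3300, (D,merge)→3350, (F,hash)→3500, (F,nl_idx)→6350, (D,nl_idx)→6800 …(+2); best=2800 via (D,hash)
  {BF}: card=1200; try (F,nl_idx)→2550, (B,hash)→2800, (B,nl_idx)→3000, (F,merge)→3300, (B,merge)→3350, (F,hash)→3500 …(+2); best=2550 via (F,nl_idx)
  {AB}: card=3000; try (A,hash)→1020, (B,merge)→1830, (A,merge)→1920, (B,hash)→2520, (B,nl_idx)→3540, (B,nl)→9060 …(+1); best=1020 via (A,hash)
  {AE}: card=3000; try (A,hash)→1220, (E,merge)→2730, (A,merge)→2920, (E,nl_idx)→3540, (E,hash)→4120, (E,nl)→15060 …(+1); best=1220 via (A,hash)
  {CDF}: card=25000; try (F,hash)→6050, (C,hash)→10200, (F,merge)→12150, (F,nl_idx)→33100, (C,nl_idx)→67800, (C,merge)→74150 …(+2); best=6050 via (F,hash)
  {BDF}: card=30000; try (D,hash)→6150, (B,hash)→10200, (D,merge)→18300, (D,nl_idx)→42150, (B,nl_idx)→72800, (B,merge)→74150 …(+2); best=6150 via (D,hash)
  {ABF}: card=24000; try (A,hash)→4470, (F,hash)→7220, (A,merge)→17370, (F,merge)→41820, (F,nl_idx)→49020, (A,nl)→74550 …(+1); best=4470 via (A,hash)
  {ABE}: card=150000; try (B,hash)→6620, (E,hash)→8020, (B,merge)→41570, (E,merge)→42270, (E,nl_idx)→175020, (B,nl_idx)→175220 …(+2); best=6620 via (B,hash)
  {BCDF}: card=150000; try (B,hash)→33450, (C,hash)→38550, (B,nl_idx)→356050, (C,nl_idx)→396150, (B,merge)→407400, (C,merge)→487500 …(+2); best=33450 via (B,hash)
  {ABDF}: card=600000; try (D,hash)→30870, (A,hash)→36870, (D,merge)→389820, (A,merge)→486570, (D,nl_idx)→796470, (A,nl)→1806150 …(+1); best=30870 via (D,hash)
  {ABEF}: card=1200000; try (E,hash)→32470, (F,hash)→159820, (E,merge)→390720, (E,nl_idx)→1396470, (F,nl_idx)→2406620, (F,merge)→2858420 …(+2); best=32470 via (E,hash)
  {ABCDF}: card=3000000; try (A,hash)→184170, (C,hash)→633270, (A,merge)→2883870, (C,nl_idx)→7830870, (A,nl)→9033450, (C,merge)→12632220 …(+1); best=184170 via (A,hash)
  {ABDEF}: card=30000000; try (E,hash)→634870, (D,hash)→1234870, (E,merge)→12633120, (D,merge)→26433820, (E,nl_idx)→34830870, (D,nl_idx)→39632470 …(+2); best=634870 via (E,hash)
  {ABCDEF}: card=150000000; try (E,hash)→3188170, (C,hash)→30637270, (E,merge)→69186420, (E,nl_idx)→174184170, (C,nl_idx)→390634870, (E,nl)→750184170 …(+2); best=3188170 via (E,hash)

cost=3188170; order=C,D,F,B,A,E; methods=nl_idx,hash,hash,hash,hash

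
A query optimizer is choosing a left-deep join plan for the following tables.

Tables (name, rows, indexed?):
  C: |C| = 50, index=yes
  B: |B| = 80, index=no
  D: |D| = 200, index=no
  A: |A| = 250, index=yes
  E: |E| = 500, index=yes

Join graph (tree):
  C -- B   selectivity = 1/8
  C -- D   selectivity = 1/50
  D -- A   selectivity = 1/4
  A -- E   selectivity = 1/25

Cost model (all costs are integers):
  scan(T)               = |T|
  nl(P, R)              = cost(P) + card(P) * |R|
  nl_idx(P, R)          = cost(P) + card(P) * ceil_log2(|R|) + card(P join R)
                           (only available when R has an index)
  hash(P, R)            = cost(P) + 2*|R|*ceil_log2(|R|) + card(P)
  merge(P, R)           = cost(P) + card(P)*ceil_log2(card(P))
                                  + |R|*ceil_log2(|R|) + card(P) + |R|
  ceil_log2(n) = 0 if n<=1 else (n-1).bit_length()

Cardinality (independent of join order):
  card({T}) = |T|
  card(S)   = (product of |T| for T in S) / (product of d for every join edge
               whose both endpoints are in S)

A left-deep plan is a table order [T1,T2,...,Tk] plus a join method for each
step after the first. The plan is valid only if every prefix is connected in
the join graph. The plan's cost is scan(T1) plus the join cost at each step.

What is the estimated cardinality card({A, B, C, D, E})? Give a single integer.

2500000

Tables in S: A(250), B(80), C(50), D(200), E(500)
Edges inside S: C-B(d=8), C-D(d=50), D-A(d=4), A-E(d=25)
numerator = 250 * 80 * 50 * 200 * 500 = 100000000000
denominator = 8 * 50 * 4 * 25 = 40000
card(S) = 100000000000 / 40000 = 2500000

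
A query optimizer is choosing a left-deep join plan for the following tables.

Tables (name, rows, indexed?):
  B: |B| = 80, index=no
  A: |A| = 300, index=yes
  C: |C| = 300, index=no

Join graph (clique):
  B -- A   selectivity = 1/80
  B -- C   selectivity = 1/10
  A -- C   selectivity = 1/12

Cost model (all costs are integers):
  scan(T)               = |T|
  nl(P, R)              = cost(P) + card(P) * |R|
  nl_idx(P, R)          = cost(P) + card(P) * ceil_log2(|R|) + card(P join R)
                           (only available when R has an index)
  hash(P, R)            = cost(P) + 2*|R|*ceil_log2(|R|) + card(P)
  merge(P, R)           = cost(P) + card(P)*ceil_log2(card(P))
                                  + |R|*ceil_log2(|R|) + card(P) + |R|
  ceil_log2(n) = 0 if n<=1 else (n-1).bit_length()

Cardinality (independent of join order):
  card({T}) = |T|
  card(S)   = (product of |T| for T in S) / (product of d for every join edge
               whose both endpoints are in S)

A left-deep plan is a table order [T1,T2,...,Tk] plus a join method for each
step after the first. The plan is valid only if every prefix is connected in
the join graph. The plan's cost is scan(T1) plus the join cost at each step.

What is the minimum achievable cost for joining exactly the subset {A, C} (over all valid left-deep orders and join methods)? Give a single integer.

Selinger DP over subsets of {A,C}:
  {A}: scan cost=300, card=300
  {C}: scan cost=300, card=300
  {AC}: card=7500; try (C,hash)→6000, (A,hash)→6000, (C,merge)→6300, (A,merge)→6300, (A,nl_idx)→10500, (C,nl)→90300 …(+1); best=6000 via (C,hash)

6000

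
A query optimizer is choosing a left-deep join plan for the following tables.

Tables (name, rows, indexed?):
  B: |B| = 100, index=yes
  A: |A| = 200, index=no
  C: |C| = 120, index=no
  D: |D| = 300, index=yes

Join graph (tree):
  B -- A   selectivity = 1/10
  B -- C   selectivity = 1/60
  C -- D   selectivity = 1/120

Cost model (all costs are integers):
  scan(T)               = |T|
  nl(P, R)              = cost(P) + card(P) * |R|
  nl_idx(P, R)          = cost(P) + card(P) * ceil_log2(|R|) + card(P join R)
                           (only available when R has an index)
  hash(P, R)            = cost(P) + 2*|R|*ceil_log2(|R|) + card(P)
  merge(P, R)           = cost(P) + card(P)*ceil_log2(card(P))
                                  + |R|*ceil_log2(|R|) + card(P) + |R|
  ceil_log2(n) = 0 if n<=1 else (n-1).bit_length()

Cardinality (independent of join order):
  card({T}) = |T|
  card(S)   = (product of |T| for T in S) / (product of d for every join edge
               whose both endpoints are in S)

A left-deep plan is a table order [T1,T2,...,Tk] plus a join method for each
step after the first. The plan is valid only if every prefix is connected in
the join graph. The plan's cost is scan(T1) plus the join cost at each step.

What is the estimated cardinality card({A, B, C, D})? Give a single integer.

10000

Tables in S: A(200), B(100), C(120), D(300)
Edges inside S: B-A(d=10), B-C(d=60), C-D(d=120)
numerator = 200 * 100 * 120 * 300 = 720000000
denominator = 10 * 60 * 120 = 72000
card(S) = 720000000 / 72000 = 10000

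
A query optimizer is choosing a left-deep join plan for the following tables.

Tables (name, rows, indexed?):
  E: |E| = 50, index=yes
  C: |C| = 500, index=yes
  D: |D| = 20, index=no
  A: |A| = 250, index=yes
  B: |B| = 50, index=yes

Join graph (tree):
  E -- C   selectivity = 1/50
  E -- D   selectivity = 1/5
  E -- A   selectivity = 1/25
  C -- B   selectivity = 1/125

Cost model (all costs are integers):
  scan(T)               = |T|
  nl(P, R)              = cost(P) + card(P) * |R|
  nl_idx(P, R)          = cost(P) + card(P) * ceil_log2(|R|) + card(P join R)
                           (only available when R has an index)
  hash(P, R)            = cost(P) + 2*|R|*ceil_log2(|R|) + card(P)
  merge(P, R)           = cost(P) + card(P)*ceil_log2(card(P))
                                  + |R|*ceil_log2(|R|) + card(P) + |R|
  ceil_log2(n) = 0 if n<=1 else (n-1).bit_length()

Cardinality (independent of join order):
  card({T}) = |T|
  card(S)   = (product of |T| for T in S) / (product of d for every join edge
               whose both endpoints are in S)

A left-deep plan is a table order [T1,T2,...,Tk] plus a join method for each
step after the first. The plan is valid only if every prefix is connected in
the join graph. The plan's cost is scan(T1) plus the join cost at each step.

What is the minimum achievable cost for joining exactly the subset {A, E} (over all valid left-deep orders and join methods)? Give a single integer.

Selinger DP over subsets of {A,E}:
  {E}: scan cost=50, card=50
  {A}: scan cost=250, card=250
  {AE}: card=500; try (A,nl_idx)→950, (E,hash)→1100, (E,nl_idx)→2250, (A,merge)→2650, (E,merge)→2850, (A,hash)→4100 …(+2); best=950 via (A,nl_idx)

950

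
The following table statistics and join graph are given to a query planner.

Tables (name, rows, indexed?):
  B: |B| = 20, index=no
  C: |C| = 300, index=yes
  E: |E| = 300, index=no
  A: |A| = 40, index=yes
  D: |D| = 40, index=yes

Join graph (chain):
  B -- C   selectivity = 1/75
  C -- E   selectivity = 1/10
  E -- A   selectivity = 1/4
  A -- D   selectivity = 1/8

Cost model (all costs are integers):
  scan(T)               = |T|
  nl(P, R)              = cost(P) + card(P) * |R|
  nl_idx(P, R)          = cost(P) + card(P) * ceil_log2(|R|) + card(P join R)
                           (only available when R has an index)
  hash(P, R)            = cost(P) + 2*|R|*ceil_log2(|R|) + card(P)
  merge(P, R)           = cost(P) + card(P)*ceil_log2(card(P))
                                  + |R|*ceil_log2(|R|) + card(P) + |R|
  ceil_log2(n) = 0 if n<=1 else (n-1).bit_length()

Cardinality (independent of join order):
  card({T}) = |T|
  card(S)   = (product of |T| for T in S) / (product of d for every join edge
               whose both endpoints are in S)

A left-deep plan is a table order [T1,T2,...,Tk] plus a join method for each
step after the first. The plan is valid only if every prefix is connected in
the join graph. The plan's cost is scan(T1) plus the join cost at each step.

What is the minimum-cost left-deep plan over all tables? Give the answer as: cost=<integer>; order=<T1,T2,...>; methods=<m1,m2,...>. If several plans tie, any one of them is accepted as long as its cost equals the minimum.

Selinger DP (subsets sized 1..n):
  {B}: scan cost=20, card=20
  {C}: scan cost=300, card=300
  {E}: scan cost=300, card=300
  {A}: scan cost=40, card=40
  {D}: scan cost=40, card=40
  {BC}: card=80; try (C,nl_idx)→280, (B,hash)→800, (C,merge)→3140, (B,merge)→3420, (C,hash)→5440, (C,nl)→6020 …(+1); best=280 via (C,nl_idx)
  {CE}: card=9000; try (E,hash)→6000, (C,hash)→6000, (E,merge)→6300, (C,merge)→6300, (C,nl_idx)→12000, (E,nl)→90300 …(+1); best=6000 via (E,hash)
  {AE}: card=3000; try (A,hash)→1080, (E,merge)→3320, (A,merge)→3580, (A,nl_idx)→5100, (E,hash)→5480, (E,nl)→12040 …(+1); best=1080 via (A,hash)
  {AD}: card=200; try (D,nl_idx)→480, (A,nl_idx)→480, (D,hash)→560, (A,hash)→560, (D,merge)→600, (A,merge)→600 …(+2); best=480 via (D,nl_idx)
  {BCE}: card=2400; try (E,merge)→3920, (E,hash)→5760, (B,hash)→15200, (E,nl)→24280, (B,merge)→141120, (B,nl)→186000; best=3920 via (E,merge)
  {ACE}: card=90000; try (C,hash)→9480, (A,hash)→15480, (C,merge)→43080, (C,nl_idx)→118080, (A,merge)→141280, (A,nl_idx)→150000 …(+2); best=9480 via (C,hash)
  {ADE}: card=15000; try (D,hash)→4560, (E,merge)→5280, (E,hash)→6080, (D,nl_idx)→34080, (D,merge)→40360, (E,nl)→60480 …(+1); best=4560 via (D,hash)
  {ABCE}: card=24000; try (A,hash)→6800, (A,merge)→35400, (A,nl_idx)→42320, (B,hash)→99680, (A,nl)→99920, (B,merge)→1629600 …(+1); best=6800 via (A,hash)
  {ACDE}: card=450000; try (C,hash)→24960, (D,hash)→99960, (C,merge)→232560, (C,nl_idx)→589560, (D,nl_idx)→999480, (D,merge)→1629760 …(+2); best=24960 via (C,hash)
  {ABCDE}: card=120000; try (D,hash)→31280, (D,nl_idx)→270800, (D,merge)→391080, (B,hash)→475160, (D,nl)→966800, (B,nl)→9024960 …(+1); best=31280 via (D,hash)

cost=31280; order=B,C,E,A,D; methods=nl_idx,merge,hash,hash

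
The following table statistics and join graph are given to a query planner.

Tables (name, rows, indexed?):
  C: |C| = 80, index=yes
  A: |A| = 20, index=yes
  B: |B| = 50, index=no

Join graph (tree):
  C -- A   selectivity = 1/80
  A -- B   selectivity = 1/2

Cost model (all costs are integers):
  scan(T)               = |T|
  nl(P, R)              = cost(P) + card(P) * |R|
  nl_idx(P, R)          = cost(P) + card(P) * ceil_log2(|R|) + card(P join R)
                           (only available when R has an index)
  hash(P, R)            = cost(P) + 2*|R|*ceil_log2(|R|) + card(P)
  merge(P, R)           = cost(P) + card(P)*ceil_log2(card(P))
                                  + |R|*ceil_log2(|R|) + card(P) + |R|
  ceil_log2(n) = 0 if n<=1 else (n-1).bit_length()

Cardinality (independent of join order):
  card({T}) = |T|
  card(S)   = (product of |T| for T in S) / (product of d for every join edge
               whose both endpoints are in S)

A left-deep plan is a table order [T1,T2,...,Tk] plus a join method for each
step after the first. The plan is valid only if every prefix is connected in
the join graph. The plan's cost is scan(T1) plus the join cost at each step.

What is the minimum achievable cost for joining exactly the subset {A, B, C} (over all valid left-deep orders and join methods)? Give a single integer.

Selinger DP over subsets of {A,B,C}:
  {C}: scan cost=80, card=80
  {A}: scan cost=20, card=20
  {B}: scan cost=50, card=50
  {AC}: card=20; try (C,nl_idx)→180, (A,hash)→360, (A,nl_idx)→500, (C,merge)→780, (A,merge)→840, (C,hash)→1160 …(+2); best=180 via (C,nl_idx)
  {AB}: card=500; try (A,hash)→300, (B,merge)→490, (A,merge)→520, (B,hash)→640, (A,nl_idx)→800, (B,nl)→1020 …(+1); best=300 via (A,hash)
  {ABC}: card=500; try (B,merge)→650, (B,hash)→800, (B,nl)→1180, (C,hash)→1920, (C,nl_idx)→4300, (C,merge)→5940 …(+1); best=650 via (B,merge)

650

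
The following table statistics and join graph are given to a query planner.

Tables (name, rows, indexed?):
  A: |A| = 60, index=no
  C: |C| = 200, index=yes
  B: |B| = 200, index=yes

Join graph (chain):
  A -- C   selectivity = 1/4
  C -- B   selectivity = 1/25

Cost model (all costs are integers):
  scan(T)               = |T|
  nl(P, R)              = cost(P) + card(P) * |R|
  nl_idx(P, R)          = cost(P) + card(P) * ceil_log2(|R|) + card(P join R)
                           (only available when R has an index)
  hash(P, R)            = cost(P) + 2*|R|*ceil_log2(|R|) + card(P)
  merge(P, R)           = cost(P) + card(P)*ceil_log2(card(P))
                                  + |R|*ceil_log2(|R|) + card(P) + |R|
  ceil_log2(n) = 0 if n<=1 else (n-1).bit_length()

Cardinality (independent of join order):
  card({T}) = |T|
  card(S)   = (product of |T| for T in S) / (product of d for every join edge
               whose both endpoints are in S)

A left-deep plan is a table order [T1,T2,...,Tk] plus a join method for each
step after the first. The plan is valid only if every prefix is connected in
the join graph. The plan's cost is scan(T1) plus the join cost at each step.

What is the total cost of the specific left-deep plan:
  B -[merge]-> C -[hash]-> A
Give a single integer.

6120

step 1: scan B: cost=200, card=200
step 2: join C via merge
    card(P join C) = 200*200/(25) = 1600
    cost = 200 + 200*8 + 200*8 + 200 + 200 = 3800
step 3: join A via hash
    card(P join A) = 1600*60/(4) = 24000
    cost = 3800 + 2*60*6 + 1600 = 6120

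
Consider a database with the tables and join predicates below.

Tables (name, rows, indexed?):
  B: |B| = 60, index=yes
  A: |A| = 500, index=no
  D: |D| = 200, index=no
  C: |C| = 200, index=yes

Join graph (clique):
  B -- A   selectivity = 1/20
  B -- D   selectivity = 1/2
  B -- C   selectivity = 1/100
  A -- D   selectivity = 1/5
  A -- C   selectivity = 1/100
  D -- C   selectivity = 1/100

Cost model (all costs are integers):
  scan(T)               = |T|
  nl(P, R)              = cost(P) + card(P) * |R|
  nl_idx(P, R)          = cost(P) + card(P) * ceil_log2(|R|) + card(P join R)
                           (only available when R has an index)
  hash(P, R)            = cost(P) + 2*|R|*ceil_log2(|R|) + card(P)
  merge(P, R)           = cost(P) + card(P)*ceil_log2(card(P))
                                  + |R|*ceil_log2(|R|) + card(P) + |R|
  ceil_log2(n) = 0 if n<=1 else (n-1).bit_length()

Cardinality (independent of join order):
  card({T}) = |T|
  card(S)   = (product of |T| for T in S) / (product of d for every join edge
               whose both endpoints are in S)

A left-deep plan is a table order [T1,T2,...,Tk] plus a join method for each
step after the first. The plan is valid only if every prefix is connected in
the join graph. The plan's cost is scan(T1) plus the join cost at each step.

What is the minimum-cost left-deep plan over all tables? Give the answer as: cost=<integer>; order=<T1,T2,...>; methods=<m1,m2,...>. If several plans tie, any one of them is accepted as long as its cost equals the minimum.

cost=7900; order=A,C,B,D; methods=hash,hash,merge

Selinger DP (subsets sized 1..n):
  {B}: scan cost=60, card=60
  {A}: scan cost=500, card=500
  {D}: scan cost=200, card=200
  {C}: scan cost=200, card=200
  {AB}: card=1500; try (B,hash)→1720, (B,nl_idx)→5000, (A,merge)→5480, (B,merge)→5920, (A,hash)→9120, (A,nl)→30060 …(+1); best=1720 via (B,hash)
  {BD}: card=6000; try (B,hash)→1120, (D,merge)→2280, (B,merge)→2420, (D,hash)→3320, (B,nl_idx)→7400, (D,nl)→12060 …(+1); best=1120 via (B,hash)
  {BC}: card=120; try (C,nl_idx)→660, (B,hash)→1120, (B,nl_idx)→1520, (C,merge)→2280, (B,merge)→2420, (C,hash)→3320 …(+2); best=660 via (C,nl_idx)
  {AD}: card=20000; try (D,hash)→4200, (A,merge)→7000, (D,merge)→7300, (A,hash)→9400, (A,nl)→100200, (D,nl)→100500; best=4200 via (D,hash)
  {AC}: card=1000; try (C,hash)→4200, (C,nl_idx)→5500, (A,merge)→7000, (C,merge)→7300, (A,hash)→9400, (A,nl)→100200 …(+1); best=4200 via (C,hash)
  {CD}: card=400; try (C,nl_idx)→2200, (D,hash)→3600, (C,hash)→3600, (D,merge)→3800, (C,merge)→3800, (D,nl)→40200 …(+1); best=2200 via (C,nl_idx)
  {ABD}: card=30000; try (D,hash)→6420, (A,hash)→16120, (D,merge)→21520, (B,hash)→24920, (A,merge)→90120, (B,nl_idx)→154200 …(+4); best=6420 via (D,hash)
  {ABC}: card=30; try (B,hash)→5920, (C,hash)→6420, (A,merge)→6620, (A,hash)→9780, (B,nl_idx)→10230, (C,nl_idx)→13750 …(+5); best=5920 via (B,hash)
  {BCD}: card=120; try (B,hash)→3320, (D,merge)→3420, (D,hash)→3980, (B,nl_idx)→4720, (B,merge)→6620, (C,hash)→10320 …(+5); best=3320 via (B,hash)
  {ACD}: card=400; try (D,hash)→8400, (A,merge)→11200, (A,hash)→11600, (D,merge)→17000, (C,hash)→27400, (C,nl_idx)→164600 …(+4); best=8400 via (D,hash)
  {ABCD}: card=6; try (D,merge)→7900, (D,hash)→9150, (A,merge)→9280, (B,hash)→9520, (B,nl_idx)→10806, (D,nl)→11920 …(+8); best=7900 via (D,merge)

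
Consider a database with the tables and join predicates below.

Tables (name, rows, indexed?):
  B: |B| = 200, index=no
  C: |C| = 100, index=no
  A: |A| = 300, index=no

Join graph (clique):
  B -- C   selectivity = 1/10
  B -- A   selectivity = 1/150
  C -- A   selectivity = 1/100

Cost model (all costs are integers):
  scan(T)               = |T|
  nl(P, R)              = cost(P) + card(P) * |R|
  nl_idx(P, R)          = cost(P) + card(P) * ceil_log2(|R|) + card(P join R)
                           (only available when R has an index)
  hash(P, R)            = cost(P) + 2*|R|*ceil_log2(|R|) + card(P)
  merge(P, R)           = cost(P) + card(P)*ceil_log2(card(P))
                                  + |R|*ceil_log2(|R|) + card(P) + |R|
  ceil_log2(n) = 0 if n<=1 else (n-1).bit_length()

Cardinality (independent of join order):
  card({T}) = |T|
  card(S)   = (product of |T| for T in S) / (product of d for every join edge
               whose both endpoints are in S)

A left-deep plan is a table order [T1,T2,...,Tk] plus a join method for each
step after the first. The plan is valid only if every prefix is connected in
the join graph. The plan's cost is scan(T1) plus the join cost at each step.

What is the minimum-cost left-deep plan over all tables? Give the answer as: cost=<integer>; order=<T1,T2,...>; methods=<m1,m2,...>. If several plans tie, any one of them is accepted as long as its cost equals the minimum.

cost=5500; order=A,C,B; methods=hash,hash

Selinger DP (subsets sized 1..n):
  {B}: scan cost=200, card=200
  {C}: scan cost=100, card=100
  {A}: scan cost=300, card=300
  {BC}: card=2000; try (C,hash)→1800, (B,merge)→2700, (C,merge)→2800, (B,hash)→3400, (B,nl)→20100, (C,nl)→20200; best=1800 via (C,hash)
  {AB}: card=400; try (B,hash)→3800, (A,merge)→5000, (B,merge)→5100, (A,hash)→5800, (A,nl)→60200, (B,nl)→60300; best=3800 via (B,hash)
  {AC}: card=300; try (C,hash)→2000, (A,merge)→3900, (C,merge)→4100, (A,hash)→5600, (A,nl)→30100, (C,nl)→30300; best=2000 via (C,hash)
  {ABC}: card=40; try (B,hash)→5500, (C,hash)→5600, (B,merge)→6800, (C,merge)→8600, (A,hash)→9200, (A,merge)→28800 …(+3); best=5500 via (B,hash)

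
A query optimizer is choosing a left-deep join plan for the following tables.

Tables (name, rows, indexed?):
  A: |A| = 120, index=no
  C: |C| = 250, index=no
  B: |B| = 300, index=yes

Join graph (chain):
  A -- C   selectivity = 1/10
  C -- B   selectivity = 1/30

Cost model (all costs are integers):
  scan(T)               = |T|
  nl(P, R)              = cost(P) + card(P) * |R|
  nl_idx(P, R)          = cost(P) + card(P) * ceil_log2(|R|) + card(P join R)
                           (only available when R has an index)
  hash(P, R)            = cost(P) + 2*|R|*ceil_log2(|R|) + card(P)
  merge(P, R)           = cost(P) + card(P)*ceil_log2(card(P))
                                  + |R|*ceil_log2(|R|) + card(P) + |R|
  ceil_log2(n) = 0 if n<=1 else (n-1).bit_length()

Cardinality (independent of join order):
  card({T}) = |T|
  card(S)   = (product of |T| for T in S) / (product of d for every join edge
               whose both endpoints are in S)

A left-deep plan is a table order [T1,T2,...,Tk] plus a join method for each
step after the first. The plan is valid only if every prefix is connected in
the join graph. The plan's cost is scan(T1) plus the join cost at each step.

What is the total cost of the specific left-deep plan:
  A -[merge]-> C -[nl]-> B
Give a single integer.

step 1: scan A: cost=120, card=120
step 2: join C via merge
    card(P join C) = 120*250/(10) = 3000
    cost = 120 + 120*7 + 250*8 + 120 + 250 = 3330
step 3: join B via nl
    card(P join B) = 3000*300/(30) = 30000
    cost = 3330 + 3000*300 = 903330

903330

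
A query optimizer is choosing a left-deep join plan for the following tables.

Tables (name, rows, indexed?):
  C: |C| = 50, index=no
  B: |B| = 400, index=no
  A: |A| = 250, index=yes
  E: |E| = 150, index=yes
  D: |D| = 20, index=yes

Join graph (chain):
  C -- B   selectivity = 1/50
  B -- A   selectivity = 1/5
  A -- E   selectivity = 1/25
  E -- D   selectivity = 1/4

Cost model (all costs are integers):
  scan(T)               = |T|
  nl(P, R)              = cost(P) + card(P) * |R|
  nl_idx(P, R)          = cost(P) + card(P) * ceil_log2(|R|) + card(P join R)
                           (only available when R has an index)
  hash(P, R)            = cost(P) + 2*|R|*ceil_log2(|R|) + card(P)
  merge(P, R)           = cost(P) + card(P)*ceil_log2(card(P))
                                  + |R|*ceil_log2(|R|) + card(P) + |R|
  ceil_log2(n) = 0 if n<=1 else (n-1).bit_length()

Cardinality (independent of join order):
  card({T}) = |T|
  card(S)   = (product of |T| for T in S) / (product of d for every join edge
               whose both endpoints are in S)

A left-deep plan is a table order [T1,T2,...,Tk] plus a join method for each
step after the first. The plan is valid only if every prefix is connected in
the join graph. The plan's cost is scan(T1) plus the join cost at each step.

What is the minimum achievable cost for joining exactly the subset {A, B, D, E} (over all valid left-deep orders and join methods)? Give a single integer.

Selinger DP over subsets of {A,B,D,E}:
  {B}: scan cost=400, card=400
  {A}: scan cost=250, card=250
  {E}: scan cost=150, card=150
  {D}: scan cost=20, card=20
  {AB}: card=20000; try (A,hash)→4800, (B,merge)→6500, (A,merge)→6650, (B,hash)→7700, (A,nl_idx)→23600, (B,nl)→100250 …(+1); best=4800 via (A,hash)
  {AE}: card=1500; try (A,nl_idx)→2850, (E,hash)→2900, (E,nl_idx)→3750, (A,merge)→3750, (E,merge)→3850, (A,hash)→4300 …(+2); best=2850 via (A,nl_idx)
  {DE}: card=750; try (D,hash)→500, (E,nl_idx)→930, (E,merge)→1490, (D,merge)→1620, (D,nl_idx)→1650, (E,hash)→2440 …(+2); best=500 via (D,hash)
  {ABE}: card=120000; try (B,hash)→11550, (B,merge)→24850, (E,hash)→27200, (E,nl_idx)→284800, (E,merge)→326150, (B,nl)→602850 …(+1); best=11550 via (B,hash)
  {ADE}: card=7500; try (D,hash)→4550, (A,hash)→5250, (A,merge)→11000, (A,nl_idx)→14000, (D,nl_idx)→17850, (D,merge)→20970 …(+2); best=4550 via (D,hash)
  {ABDE}: card=600000; try (B,hash)→19250, (B,merge)→113550, (D,hash)→131750, (D,nl_idx)→1211550, (D,merge)→2171670, (D,nl)→2411550 …(+1); best=19250 via (B,hash)

19250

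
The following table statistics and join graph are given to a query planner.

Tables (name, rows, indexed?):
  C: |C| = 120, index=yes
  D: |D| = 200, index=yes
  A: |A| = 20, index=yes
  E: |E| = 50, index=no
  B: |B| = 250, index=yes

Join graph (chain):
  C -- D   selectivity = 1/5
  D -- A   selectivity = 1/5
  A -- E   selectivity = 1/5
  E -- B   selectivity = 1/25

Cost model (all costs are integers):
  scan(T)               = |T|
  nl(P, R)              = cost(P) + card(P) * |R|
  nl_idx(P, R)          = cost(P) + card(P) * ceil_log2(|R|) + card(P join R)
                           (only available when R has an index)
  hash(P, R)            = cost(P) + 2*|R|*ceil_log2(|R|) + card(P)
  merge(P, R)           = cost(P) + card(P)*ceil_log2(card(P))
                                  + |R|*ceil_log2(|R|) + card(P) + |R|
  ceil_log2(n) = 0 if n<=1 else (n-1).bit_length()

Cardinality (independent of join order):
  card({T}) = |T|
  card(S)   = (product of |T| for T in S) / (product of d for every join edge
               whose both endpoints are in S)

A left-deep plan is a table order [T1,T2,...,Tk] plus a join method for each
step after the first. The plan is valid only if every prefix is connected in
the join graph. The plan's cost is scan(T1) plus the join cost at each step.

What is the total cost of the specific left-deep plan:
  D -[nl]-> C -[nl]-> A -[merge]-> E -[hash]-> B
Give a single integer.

step 1: scan D: cost=200, card=200
step 2: join C via nl
    card(P join C) = 200*120/(5) = 4800
    cost = 200 + 200*120 = 24200
step 3: join A via nl
    card(P join A) = 4800*20/(5) = 19200
    cost = 24200 + 4800*20 = 120200
step 4: join E via merge
    card(P join E) = 19200*50/(5) = 192000
    cost = 120200 + 19200*15 + 50*6 + 19200 + 50 = 427750
step 5: join B via hash
    card(P join B) = 192000*250/(25) = 1920000
    cost = 427750 + 2*250*8 + 192000 = 623750

623750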